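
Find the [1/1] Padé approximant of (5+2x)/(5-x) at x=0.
(2*x/5 + 1)/(1 - x/5)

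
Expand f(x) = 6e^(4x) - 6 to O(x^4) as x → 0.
24*x + 48*x**2 + 64*x**3 + O(x**4)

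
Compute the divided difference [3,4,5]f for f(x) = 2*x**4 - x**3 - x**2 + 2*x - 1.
181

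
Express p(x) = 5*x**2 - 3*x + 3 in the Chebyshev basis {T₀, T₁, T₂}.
(11/2)T₀ + (-3)T₁ + (5/2)T₂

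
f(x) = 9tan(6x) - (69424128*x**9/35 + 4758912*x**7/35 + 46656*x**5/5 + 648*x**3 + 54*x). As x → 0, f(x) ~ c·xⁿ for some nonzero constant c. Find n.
11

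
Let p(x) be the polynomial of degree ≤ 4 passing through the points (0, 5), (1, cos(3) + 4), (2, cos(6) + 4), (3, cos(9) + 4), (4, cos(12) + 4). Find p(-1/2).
35*cos(12)/128 - 45*cos(9)/32 + 189*cos(6)/64 - 105*cos(3)/32 + 827/128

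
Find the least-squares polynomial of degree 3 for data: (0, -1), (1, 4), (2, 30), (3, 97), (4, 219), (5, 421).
-10/9 + (433/378)x + (263/252)x² + (337/108)x³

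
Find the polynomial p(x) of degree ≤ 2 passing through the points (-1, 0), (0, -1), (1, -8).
-3*x**2 - 4*x - 1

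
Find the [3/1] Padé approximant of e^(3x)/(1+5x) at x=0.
(5679*x**3/1088 + 1197*x**2/272 + 1659*x/544 + 1)/(2747*x/544 + 1)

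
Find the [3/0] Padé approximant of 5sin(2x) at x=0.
-20*x**3/3 + 10*x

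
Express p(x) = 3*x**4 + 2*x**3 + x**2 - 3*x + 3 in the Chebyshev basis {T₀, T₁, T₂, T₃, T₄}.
(37/8)T₀ + (-3/2)T₁ + (2)T₂ + (1/2)T₃ + (3/8)T₄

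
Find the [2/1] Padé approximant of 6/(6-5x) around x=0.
1/(1 - 5*x/6)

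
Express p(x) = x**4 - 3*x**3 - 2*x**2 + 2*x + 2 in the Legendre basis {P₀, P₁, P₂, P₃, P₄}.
(23/15)P₀ + (1/5)P₁ + (-16/21)P₂ + (-6/5)P₃ + (8/35)P₄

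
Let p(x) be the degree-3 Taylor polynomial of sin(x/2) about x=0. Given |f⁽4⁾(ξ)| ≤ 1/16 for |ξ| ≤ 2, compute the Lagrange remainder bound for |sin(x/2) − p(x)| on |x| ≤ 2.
1/24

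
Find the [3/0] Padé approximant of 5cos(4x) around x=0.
5 - 40*x**2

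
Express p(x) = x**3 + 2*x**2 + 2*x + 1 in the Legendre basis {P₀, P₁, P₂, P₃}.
(5/3)P₀ + (13/5)P₁ + (4/3)P₂ + (2/5)P₃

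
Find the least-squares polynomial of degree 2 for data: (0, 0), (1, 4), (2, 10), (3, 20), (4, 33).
1/7 + (67/35)x + (11/7)x²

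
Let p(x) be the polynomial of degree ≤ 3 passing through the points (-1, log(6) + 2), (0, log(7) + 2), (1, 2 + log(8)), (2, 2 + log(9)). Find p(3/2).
2 + log(4*2**(7/8)*21**(11/16)/7)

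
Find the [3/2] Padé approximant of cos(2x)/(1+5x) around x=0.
(700*x**3/69 - 140*x**2/69 - 5*x + 1)/(1 - 1727*x**2/69)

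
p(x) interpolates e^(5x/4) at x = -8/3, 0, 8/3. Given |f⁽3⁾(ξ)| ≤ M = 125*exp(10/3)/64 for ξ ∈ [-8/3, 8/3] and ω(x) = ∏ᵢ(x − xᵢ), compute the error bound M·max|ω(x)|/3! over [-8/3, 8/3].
1000*sqrt(3)*exp(10/3)/729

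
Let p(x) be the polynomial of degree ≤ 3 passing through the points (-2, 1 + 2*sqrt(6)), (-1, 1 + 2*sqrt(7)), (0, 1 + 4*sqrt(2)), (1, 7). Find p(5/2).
-189*sqrt(2)/4 - 35*sqrt(6)/8 + 323/8 + 135*sqrt(7)/8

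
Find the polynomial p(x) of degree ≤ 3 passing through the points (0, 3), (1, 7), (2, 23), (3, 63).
2*x**3 + 2*x + 3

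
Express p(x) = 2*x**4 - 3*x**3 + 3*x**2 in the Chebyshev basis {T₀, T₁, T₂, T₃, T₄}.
(9/4)T₀ + (-9/4)T₁ + (5/2)T₂ + (-3/4)T₃ + (1/4)T₄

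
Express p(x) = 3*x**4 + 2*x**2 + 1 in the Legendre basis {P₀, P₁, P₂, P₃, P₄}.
(34/15)P₀ + (64/21)P₂ + (24/35)P₄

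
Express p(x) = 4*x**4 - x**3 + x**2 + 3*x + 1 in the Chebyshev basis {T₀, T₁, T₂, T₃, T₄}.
(3)T₀ + (9/4)T₁ + (5/2)T₂ + (-1/4)T₃ + (1/2)T₄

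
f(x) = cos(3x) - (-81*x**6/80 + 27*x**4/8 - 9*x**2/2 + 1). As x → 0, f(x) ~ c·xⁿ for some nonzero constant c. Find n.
8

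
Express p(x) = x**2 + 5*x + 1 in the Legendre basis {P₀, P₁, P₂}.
(4/3)P₀ + (5)P₁ + (2/3)P₂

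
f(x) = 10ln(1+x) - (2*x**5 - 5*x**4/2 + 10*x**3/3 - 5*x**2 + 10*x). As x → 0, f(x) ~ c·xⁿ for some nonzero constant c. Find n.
6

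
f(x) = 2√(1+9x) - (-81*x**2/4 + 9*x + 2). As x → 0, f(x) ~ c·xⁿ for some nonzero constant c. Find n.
3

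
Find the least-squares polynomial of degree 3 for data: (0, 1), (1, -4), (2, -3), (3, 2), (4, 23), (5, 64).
44/63 + (-1049/378)x + (-115/63)x² + (53/54)x³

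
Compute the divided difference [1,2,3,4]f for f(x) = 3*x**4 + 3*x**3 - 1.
33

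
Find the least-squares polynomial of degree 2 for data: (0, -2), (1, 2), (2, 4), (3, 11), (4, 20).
-51/35 + (71/70)x + (15/14)x²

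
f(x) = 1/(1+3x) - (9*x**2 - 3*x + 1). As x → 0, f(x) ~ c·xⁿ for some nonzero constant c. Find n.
3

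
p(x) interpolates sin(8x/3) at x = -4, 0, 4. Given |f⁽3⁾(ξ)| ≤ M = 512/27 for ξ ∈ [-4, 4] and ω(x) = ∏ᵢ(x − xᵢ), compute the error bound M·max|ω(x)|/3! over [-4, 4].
32768*sqrt(3)/729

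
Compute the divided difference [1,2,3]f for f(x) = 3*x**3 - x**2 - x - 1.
17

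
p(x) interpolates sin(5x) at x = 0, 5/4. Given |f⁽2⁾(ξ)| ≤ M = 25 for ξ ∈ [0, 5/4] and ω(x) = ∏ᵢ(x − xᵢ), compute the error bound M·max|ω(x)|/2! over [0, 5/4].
625/128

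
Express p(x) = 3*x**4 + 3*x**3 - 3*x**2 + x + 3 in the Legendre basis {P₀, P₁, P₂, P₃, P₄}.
(13/5)P₀ + (14/5)P₁ + (-2/7)P₂ + (6/5)P₃ + (24/35)P₄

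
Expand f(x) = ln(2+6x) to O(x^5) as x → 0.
log(2) + 3*x - 9*x**2/2 + 9*x**3 - 81*x**4/4 + O(x**5)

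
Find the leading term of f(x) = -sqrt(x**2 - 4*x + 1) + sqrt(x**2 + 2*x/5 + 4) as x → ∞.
11/5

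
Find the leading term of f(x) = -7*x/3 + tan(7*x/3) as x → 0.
343*x**3/81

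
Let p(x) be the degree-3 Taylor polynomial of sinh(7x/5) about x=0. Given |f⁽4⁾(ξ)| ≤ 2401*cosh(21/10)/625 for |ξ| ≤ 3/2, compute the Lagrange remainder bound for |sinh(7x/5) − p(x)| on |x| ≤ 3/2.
64827*cosh(21/10)/80000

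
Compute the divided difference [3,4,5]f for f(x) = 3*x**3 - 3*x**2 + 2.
33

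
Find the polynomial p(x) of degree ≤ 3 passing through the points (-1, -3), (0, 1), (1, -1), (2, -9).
-3*x**2 + x + 1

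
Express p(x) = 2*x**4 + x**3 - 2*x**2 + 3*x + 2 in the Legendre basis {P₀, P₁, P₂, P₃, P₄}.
(26/15)P₀ + (18/5)P₁ + (-4/21)P₂ + (2/5)P₃ + (16/35)P₄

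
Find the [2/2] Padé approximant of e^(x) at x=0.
(x**2/12 + x/2 + 1)/(x**2/12 - x/2 + 1)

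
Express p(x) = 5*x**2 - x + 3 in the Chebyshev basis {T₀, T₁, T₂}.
(11/2)T₀ - T₁ + (5/2)T₂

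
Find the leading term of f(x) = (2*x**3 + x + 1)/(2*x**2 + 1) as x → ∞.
x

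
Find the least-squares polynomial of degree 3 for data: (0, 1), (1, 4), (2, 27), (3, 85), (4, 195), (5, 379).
16/21 + (55/63)x + (1/12)x² + (107/36)x³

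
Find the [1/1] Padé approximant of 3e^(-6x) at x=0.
(3 - 9*x)/(3*x + 1)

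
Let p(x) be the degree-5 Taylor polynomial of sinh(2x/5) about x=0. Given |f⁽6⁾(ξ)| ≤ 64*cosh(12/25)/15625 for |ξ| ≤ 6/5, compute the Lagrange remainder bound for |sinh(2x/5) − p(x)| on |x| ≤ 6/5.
20736*cosh(12/25)/1220703125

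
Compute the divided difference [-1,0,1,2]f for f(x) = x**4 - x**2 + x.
2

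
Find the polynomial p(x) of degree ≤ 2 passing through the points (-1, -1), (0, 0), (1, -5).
-3*x**2 - 2*x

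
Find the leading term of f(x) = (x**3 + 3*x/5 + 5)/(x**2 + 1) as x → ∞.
x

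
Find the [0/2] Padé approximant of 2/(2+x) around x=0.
1/(x/2 + 1)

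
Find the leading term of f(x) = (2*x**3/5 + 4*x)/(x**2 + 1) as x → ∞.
2*x/5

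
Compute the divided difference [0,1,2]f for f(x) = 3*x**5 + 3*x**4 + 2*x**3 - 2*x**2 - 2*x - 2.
70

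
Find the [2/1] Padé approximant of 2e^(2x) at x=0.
(4*x**2/3 + 8*x/3 + 2)/(1 - 2*x/3)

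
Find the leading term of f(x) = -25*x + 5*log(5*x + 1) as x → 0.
-125*x**2/2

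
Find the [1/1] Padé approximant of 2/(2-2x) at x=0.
1/(1 - x)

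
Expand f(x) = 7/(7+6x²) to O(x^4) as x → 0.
1 - 6*x**2/7 + O(x**4)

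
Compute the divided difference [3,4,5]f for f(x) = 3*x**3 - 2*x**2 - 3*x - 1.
34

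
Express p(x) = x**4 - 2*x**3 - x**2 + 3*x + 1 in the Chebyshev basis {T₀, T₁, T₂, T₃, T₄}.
(7/8)T₀ + (3/2)T₁ + (-1/2)T₃ + (1/8)T₄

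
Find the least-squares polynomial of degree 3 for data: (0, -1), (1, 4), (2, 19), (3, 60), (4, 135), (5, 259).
-19/21 + (349/126)x + (-25/84)x² + (73/36)x³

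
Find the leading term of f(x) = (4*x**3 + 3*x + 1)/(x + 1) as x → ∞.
4*x**2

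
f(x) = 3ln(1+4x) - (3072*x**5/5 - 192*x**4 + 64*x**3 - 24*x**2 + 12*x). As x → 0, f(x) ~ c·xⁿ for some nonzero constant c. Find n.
6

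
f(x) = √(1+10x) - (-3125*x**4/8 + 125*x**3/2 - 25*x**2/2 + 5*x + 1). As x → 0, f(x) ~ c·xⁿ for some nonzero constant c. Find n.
5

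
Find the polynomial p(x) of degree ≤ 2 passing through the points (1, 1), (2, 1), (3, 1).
1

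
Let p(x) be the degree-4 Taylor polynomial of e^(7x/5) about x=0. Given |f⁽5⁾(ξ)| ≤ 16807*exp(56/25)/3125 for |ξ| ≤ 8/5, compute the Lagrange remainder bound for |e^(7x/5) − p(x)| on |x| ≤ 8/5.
68841472*exp(56/25)/146484375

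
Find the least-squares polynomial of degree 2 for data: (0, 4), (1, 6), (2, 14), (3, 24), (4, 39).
19/5 + (4/5)x + (2)x²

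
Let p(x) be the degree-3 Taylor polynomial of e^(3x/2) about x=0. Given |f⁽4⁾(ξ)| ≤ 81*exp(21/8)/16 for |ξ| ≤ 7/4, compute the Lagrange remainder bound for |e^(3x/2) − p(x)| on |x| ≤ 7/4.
64827*exp(21/8)/32768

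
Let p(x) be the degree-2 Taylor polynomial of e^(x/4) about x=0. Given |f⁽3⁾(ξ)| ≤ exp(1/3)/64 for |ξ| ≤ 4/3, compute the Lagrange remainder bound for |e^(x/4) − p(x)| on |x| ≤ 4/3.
exp(1/3)/162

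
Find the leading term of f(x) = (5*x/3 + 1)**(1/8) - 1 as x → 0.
5*x/24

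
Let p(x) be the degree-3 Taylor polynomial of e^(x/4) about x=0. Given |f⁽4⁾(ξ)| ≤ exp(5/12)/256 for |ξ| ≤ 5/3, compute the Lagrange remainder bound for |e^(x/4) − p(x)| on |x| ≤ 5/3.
625*exp(5/12)/497664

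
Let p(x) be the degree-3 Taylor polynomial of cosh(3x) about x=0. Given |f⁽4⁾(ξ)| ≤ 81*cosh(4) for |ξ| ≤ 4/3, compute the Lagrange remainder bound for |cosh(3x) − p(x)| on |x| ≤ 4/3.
32*cosh(4)/3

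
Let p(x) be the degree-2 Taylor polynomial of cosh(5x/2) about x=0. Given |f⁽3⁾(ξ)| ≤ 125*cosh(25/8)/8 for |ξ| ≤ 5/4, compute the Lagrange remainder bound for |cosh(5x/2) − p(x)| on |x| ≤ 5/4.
15625*cosh(25/8)/3072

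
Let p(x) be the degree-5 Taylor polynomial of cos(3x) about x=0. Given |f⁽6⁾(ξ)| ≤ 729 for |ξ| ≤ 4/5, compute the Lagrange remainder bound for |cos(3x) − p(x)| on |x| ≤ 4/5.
20736/78125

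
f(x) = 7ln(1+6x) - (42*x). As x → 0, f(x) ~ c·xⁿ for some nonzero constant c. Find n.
2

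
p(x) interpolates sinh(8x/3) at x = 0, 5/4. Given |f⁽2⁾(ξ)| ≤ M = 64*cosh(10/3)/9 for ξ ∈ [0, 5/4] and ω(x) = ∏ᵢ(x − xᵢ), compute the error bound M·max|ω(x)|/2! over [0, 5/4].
25*cosh(10/3)/18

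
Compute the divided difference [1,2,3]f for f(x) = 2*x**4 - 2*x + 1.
50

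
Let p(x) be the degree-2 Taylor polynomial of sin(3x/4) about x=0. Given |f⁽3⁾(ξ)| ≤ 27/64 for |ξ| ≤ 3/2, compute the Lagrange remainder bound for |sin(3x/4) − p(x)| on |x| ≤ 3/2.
243/1024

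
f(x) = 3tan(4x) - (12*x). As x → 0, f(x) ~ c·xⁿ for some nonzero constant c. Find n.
3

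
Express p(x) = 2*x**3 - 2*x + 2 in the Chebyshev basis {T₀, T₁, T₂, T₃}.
(2)T₀ + (-1/2)T₁ + (1/2)T₃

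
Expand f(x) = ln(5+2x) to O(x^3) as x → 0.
log(5) + 2*x/5 - 2*x**2/25 + O(x**3)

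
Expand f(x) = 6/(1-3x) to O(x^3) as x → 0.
6 + 18*x + 54*x**2 + O(x**3)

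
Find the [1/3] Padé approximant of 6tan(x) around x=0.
6*x/(1 - x**2/3)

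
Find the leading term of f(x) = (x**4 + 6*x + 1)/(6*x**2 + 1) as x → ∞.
x**2/6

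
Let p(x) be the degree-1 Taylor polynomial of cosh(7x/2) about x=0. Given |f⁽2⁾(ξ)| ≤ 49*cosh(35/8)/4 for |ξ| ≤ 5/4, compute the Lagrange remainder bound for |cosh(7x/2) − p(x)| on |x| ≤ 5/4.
1225*cosh(35/8)/128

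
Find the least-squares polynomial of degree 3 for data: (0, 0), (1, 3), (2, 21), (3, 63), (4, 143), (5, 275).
-25/126 + (1171/756)x + (23/126)x² + (227/108)x³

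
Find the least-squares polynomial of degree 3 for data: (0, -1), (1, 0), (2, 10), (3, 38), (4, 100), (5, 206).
-137/126 + (1349/756)x + (-151/63)x² + (223/108)x³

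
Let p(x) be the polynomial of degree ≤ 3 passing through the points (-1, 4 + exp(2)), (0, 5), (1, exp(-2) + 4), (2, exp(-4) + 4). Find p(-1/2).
(-5*exp(2) + 1 + (5*exp(2) + 79)*exp(4))*exp(-4)/16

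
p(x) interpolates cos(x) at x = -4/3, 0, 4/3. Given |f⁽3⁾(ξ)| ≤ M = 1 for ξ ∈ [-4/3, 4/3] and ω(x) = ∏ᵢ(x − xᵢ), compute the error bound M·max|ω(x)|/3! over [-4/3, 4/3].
64*sqrt(3)/729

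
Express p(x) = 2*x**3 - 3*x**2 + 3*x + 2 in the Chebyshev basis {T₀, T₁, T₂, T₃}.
(1/2)T₀ + (9/2)T₁ + (-3/2)T₂ + (1/2)T₃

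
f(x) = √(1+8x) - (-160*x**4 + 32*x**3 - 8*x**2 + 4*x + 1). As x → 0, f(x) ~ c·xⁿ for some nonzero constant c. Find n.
5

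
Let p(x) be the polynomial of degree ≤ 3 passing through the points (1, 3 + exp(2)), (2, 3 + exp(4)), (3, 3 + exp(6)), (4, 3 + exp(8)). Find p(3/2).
-5*exp(6)/16 + 5*exp(2)/16 + 3 + 15*exp(4)/16 + exp(8)/16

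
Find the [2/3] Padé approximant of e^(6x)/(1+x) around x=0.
(6*x**2/5 + 9*x/5 + 1)/(-12*x**3/5 + 21*x**2/5 - 16*x/5 + 1)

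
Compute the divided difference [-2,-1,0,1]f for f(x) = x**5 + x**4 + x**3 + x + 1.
4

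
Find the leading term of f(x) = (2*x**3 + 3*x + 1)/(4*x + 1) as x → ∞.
x**2/2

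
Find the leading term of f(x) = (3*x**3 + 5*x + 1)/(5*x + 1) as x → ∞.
3*x**2/5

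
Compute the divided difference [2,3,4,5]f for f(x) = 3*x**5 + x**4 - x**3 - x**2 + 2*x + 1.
388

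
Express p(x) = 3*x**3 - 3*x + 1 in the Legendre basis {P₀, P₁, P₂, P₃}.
P₀ + (-6/5)P₁ + (6/5)P₃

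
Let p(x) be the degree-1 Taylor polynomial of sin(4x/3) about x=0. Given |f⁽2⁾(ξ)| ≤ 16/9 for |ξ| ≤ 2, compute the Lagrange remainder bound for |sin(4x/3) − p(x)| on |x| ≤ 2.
32/9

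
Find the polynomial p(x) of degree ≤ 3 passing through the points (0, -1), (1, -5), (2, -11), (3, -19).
-x**2 - 3*x - 1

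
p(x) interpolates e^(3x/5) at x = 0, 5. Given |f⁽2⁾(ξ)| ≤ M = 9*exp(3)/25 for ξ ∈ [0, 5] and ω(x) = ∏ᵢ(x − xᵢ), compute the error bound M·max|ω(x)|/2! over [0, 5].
9*exp(3)/8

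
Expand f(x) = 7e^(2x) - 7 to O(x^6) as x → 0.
14*x + 14*x**2 + 28*x**3/3 + 14*x**4/3 + 28*x**5/15 + O(x**6)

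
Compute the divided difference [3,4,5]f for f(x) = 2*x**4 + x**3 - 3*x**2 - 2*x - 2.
203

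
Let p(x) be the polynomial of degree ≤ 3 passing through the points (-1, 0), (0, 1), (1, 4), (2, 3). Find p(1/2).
21/8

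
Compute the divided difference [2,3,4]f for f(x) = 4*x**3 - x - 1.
36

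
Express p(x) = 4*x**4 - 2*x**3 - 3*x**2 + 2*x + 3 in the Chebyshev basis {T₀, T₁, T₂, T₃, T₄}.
(3)T₀ + (1/2)T₁ + (1/2)T₂ + (-1/2)T₃ + (1/2)T₄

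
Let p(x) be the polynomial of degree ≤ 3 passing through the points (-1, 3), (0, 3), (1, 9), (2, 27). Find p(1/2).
39/8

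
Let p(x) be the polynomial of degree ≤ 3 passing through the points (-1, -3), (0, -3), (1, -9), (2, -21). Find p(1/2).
-21/4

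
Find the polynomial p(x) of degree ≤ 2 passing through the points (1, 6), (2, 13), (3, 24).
2*x**2 + x + 3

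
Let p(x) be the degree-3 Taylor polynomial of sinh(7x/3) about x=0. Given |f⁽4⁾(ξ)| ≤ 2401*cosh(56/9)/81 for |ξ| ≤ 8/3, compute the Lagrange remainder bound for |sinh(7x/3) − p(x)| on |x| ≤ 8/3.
1229312*cosh(56/9)/19683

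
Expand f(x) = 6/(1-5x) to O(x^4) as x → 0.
6 + 30*x + 150*x**2 + 750*x**3 + O(x**4)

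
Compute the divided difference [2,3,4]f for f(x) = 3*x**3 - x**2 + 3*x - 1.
26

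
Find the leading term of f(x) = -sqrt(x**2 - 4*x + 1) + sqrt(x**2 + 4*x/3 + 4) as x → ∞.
8/3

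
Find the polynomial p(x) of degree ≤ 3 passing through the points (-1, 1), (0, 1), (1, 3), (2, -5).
-2*x**3 + x**2 + 3*x + 1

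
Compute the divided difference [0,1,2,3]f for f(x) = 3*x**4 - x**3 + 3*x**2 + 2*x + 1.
17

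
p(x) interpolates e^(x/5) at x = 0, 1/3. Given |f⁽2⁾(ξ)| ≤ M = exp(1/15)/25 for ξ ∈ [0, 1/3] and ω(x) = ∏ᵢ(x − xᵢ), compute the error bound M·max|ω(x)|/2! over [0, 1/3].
exp(1/15)/1800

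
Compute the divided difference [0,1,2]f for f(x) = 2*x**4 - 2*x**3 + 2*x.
8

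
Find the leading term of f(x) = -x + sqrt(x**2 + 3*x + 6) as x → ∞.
3/2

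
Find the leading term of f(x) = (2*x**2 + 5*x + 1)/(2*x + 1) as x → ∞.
x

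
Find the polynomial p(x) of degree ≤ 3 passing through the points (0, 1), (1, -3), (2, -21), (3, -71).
-3*x**3 + 2*x**2 - 3*x + 1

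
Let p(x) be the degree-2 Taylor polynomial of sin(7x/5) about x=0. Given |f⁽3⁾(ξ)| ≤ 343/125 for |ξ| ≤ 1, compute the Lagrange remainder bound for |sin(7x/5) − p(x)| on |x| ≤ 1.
343/750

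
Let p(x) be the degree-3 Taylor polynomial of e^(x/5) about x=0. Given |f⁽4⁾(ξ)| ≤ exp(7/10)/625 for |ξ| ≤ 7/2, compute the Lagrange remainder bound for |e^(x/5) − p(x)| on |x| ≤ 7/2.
2401*exp(7/10)/240000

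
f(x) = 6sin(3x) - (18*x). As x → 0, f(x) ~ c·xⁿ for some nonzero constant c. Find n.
3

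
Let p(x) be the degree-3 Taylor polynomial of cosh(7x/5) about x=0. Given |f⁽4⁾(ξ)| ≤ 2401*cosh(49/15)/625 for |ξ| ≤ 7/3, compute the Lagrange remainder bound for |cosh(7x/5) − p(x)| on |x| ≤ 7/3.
5764801*cosh(49/15)/1215000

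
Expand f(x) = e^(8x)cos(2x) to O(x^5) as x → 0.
1 + 8*x + 30*x**2 + 208*x**3/3 + 322*x**4/3 + O(x**5)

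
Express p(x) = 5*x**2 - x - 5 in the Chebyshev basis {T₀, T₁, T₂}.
(-5/2)T₀ - T₁ + (5/2)T₂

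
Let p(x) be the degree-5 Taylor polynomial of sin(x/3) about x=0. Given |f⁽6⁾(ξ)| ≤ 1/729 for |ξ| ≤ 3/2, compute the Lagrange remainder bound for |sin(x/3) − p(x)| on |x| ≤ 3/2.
1/46080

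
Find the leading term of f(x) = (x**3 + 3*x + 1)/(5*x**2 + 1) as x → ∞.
x/5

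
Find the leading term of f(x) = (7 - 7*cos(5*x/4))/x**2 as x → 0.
175/32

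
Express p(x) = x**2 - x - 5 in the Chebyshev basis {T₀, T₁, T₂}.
(-9/2)T₀ - T₁ + (1/2)T₂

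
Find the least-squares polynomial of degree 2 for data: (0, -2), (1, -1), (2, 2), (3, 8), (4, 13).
-78/35 + (53/70)x + (11/14)x²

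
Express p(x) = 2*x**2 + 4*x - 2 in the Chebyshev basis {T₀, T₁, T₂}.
-T₀ + (4)T₁ + T₂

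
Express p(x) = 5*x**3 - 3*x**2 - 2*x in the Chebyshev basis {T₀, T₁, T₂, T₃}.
(-3/2)T₀ + (7/4)T₁ + (-3/2)T₂ + (5/4)T₃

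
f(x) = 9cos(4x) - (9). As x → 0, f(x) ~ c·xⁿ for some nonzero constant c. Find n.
2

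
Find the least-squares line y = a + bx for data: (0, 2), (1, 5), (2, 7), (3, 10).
a = 21/10, b = 13/5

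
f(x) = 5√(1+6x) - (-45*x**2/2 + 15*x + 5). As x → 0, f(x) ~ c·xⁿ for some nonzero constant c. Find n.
3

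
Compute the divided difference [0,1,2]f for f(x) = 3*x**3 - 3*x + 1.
9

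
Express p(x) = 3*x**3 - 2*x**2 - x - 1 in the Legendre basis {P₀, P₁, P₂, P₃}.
(-5/3)P₀ + (4/5)P₁ + (-4/3)P₂ + (6/5)P₃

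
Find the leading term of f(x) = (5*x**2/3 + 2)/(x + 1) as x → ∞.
5*x/3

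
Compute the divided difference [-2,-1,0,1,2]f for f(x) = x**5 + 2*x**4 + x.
2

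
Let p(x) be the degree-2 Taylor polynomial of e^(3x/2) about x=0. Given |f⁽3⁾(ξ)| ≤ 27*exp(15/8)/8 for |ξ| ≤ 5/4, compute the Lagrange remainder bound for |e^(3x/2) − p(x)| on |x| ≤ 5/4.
1125*exp(15/8)/1024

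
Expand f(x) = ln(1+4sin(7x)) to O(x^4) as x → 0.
28*x - 392*x**2 + 21266*x**3/3 + O(x**4)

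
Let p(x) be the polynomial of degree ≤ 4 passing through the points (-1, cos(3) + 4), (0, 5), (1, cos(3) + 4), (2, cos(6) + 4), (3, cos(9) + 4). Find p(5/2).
35*cos(9)/128 - 75*cos(3)/128 + 35*cos(6)/32 + 135/32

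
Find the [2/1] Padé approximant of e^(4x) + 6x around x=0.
(-16*x**2/3 + 26*x/3 + 1)/(1 - 4*x/3)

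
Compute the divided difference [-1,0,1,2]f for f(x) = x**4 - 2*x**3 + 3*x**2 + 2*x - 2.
0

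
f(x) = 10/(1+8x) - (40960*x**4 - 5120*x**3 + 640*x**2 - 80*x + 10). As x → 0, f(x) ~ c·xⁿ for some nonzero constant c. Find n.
5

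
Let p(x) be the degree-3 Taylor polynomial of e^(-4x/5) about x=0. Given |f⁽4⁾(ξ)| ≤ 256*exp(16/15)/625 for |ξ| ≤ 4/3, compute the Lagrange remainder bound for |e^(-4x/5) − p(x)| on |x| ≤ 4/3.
8192*exp(16/15)/151875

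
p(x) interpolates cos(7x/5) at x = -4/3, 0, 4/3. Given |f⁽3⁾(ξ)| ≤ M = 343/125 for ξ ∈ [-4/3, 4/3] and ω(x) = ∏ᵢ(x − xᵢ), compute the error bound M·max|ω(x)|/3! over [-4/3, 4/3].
21952*sqrt(3)/91125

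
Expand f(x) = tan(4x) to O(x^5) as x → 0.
4*x + 64*x**3/3 + O(x**5)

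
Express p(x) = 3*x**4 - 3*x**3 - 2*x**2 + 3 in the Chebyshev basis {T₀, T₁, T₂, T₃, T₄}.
(25/8)T₀ + (-9/4)T₁ + (1/2)T₂ + (-3/4)T₃ + (3/8)T₄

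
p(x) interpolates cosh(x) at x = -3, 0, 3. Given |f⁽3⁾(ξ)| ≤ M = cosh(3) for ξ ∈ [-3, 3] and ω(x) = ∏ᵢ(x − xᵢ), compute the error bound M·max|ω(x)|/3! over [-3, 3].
sqrt(3)*cosh(3)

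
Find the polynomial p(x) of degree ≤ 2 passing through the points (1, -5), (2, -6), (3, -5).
x**2 - 4*x - 2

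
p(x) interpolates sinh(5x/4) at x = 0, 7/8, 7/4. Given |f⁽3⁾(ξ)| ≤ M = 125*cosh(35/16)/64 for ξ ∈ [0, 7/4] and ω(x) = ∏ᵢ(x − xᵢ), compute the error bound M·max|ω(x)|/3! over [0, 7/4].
42875*sqrt(3)*cosh(35/16)/884736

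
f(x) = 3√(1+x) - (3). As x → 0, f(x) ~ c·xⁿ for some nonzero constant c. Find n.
1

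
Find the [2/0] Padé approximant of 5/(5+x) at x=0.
x**2/25 - x/5 + 1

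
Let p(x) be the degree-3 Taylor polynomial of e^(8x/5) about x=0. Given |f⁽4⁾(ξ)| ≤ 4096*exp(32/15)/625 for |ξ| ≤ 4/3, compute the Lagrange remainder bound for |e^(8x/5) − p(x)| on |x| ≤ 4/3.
131072*exp(32/15)/151875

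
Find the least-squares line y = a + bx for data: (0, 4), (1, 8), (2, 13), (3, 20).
a = 33/10, b = 53/10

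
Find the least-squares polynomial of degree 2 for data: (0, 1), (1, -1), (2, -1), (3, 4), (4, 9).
32/35 + (-233/70)x + (19/14)x²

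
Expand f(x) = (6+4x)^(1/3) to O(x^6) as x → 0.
6**(1/3) + 2*6**(1/3)*x/9 - 4*6**(1/3)*x**2/81 + 40*6**(1/3)*x**3/2187 - 160*6**(1/3)*x**4/19683 + 704*6**(1/3)*x**5/177147 + O(x**6)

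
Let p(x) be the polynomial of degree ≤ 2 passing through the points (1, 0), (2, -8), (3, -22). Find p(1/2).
7/4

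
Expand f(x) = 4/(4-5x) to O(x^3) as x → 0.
1 + 5*x/4 + 25*x**2/16 + O(x**3)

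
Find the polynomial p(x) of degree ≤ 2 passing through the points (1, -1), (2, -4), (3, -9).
-x**2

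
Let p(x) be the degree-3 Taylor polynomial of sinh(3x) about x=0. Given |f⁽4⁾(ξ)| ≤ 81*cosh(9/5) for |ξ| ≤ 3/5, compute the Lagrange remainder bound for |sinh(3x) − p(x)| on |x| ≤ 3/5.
2187*cosh(9/5)/5000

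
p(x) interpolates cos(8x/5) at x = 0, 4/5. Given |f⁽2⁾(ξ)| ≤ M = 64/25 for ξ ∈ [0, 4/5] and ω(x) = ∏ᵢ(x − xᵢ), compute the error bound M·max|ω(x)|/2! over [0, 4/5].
128/625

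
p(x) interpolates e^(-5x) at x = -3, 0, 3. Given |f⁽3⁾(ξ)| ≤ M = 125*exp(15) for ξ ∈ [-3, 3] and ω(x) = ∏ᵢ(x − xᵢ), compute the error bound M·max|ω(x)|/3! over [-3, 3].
125*sqrt(3)*exp(15)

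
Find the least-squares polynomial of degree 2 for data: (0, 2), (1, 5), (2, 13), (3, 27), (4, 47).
74/35 + (-8/35)x + (20/7)x²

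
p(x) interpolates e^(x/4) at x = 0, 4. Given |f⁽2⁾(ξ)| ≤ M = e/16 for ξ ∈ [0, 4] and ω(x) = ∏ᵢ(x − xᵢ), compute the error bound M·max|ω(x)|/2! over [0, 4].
e/8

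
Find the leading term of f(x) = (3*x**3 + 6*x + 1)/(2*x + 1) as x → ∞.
3*x**2/2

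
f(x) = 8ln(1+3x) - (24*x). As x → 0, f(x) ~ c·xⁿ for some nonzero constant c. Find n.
2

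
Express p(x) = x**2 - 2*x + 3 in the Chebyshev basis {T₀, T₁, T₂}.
(7/2)T₀ + (-2)T₁ + (1/2)T₂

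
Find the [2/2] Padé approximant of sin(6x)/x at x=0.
(6 - 126*x**2/5)/(9*x**2/5 + 1)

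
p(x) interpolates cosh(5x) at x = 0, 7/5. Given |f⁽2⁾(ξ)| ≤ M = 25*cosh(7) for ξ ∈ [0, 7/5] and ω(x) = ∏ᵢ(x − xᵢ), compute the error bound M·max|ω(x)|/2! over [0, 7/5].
49*cosh(7)/8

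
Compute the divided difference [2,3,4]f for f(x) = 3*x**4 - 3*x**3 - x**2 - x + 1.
137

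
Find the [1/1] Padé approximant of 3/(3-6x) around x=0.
1/(1 - 2*x)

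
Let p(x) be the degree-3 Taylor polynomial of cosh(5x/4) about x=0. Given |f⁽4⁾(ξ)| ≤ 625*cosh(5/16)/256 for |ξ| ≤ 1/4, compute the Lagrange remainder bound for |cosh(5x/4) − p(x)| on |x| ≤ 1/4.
625*cosh(5/16)/1572864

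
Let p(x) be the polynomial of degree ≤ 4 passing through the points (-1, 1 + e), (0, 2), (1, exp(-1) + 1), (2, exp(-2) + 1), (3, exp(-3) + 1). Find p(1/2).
(-20*e + 3 + 90*exp(2) + (188 - 5*e)*exp(3))*exp(-3)/128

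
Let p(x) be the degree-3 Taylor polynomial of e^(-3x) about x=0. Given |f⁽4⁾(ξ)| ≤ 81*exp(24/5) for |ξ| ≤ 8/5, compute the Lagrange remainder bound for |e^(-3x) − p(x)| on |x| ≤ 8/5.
13824*exp(24/5)/625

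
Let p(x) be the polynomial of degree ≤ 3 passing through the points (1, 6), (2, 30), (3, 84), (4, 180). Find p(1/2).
3/2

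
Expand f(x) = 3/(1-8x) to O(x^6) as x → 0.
3 + 24*x + 192*x**2 + 1536*x**3 + 12288*x**4 + 98304*x**5 + O(x**6)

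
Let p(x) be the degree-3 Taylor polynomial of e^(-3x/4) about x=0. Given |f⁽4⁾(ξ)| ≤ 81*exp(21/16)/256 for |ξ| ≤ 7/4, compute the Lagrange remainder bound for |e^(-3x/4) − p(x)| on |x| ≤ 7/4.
64827*exp(21/16)/524288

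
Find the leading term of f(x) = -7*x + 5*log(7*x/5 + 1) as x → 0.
-49*x**2/10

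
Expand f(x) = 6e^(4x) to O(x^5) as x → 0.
6 + 24*x + 48*x**2 + 64*x**3 + 64*x**4 + O(x**5)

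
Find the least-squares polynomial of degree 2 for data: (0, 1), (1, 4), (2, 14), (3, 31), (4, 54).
32/35 + (-9/70)x + (47/14)x²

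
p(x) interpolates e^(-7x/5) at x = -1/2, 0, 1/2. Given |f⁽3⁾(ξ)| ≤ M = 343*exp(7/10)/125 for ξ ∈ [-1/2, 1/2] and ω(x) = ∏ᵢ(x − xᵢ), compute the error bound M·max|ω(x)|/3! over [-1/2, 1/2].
343*sqrt(3)*exp(7/10)/27000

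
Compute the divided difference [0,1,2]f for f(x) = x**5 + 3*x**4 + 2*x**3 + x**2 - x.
43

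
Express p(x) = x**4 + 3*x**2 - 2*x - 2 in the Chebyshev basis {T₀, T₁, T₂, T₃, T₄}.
(-1/8)T₀ + (-2)T₁ + (2)T₂ + (1/8)T₄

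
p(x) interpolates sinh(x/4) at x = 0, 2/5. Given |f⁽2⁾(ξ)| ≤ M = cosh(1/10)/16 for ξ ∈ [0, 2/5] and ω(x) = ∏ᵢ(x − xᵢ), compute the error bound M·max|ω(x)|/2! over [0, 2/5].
cosh(1/10)/800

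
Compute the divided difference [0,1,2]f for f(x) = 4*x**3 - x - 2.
12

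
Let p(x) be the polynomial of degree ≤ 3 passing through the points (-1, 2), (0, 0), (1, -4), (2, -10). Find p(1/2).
-7/4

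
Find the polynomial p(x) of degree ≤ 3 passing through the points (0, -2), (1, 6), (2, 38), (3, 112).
3*x**3 + 3*x**2 + 2*x - 2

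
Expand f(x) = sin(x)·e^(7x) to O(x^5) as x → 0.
x + 7*x**2 + 73*x**3/3 + 56*x**4 + O(x**5)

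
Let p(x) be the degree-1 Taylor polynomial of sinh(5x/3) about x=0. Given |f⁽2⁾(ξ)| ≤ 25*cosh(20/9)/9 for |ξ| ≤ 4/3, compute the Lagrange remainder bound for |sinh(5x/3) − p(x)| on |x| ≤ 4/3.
200*cosh(20/9)/81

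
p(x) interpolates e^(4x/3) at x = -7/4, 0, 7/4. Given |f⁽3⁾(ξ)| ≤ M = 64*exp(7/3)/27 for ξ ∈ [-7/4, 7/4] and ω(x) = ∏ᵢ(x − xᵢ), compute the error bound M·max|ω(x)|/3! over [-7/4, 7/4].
343*sqrt(3)*exp(7/3)/729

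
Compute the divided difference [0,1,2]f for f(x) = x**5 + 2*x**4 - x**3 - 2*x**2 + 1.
24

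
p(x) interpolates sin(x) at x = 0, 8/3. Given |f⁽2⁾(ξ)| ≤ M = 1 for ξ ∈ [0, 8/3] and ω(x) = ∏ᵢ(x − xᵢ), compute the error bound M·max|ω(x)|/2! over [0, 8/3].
8/9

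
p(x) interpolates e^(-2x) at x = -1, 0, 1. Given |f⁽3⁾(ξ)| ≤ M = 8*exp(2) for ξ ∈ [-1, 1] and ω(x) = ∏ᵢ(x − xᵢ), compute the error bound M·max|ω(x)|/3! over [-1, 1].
8*sqrt(3)*exp(2)/27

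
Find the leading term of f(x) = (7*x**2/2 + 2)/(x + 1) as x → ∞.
7*x/2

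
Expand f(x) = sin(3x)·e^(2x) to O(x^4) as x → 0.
3*x + 6*x**2 + 3*x**3/2 + O(x**4)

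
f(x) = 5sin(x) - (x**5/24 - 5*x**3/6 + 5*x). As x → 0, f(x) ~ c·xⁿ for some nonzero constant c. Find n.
7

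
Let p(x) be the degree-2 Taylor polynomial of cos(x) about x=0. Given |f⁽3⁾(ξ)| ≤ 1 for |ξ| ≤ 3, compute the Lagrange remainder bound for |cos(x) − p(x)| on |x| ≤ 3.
9/2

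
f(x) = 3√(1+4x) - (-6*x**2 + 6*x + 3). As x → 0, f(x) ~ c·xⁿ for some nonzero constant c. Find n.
3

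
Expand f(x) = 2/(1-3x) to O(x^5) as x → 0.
2 + 6*x + 18*x**2 + 54*x**3 + 162*x**4 + O(x**5)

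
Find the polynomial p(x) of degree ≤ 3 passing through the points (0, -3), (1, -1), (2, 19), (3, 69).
2*x**3 + 3*x**2 - 3*x - 3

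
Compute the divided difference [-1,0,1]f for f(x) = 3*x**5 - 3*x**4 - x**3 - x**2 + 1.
-4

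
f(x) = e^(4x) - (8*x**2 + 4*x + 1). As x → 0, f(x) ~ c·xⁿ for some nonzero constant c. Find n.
3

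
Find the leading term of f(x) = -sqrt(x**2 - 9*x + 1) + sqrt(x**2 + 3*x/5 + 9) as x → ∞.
24/5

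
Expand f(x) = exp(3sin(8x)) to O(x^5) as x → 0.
1 + 24*x + 288*x**2 + 2048*x**3 + 7680*x**4 + O(x**5)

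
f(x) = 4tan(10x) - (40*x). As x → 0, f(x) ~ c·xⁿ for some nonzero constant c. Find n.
3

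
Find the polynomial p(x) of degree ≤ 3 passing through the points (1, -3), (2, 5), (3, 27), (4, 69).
x**3 + x**2 - 2*x - 3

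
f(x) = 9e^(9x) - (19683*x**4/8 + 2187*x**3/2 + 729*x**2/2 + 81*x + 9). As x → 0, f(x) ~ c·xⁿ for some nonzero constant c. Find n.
5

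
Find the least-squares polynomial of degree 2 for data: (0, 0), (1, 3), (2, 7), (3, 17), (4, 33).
4/7 + (-8/7)x + (16/7)x²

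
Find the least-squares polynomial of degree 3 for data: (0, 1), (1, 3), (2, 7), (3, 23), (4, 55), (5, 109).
74/63 + (505/378)x + (-143/126)x² + (28/27)x³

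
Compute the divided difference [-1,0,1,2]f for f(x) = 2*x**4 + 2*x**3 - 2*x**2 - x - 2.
6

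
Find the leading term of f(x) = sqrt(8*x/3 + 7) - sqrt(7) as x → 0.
4*sqrt(7)*x/21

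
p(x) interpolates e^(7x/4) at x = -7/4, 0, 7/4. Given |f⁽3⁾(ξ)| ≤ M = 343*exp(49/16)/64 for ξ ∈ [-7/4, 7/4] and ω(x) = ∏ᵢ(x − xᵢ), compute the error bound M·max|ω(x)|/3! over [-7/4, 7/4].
117649*sqrt(3)*exp(49/16)/110592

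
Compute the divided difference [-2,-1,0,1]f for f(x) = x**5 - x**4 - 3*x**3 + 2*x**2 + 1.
4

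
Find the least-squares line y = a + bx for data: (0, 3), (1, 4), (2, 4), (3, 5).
a = 31/10, b = 3/5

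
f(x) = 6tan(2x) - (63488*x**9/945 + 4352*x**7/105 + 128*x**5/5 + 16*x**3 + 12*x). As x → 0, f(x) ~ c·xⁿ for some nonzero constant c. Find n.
11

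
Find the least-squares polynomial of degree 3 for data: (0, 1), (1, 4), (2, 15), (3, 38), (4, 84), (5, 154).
131/126 + (979/756)x + (40/63)x² + (113/108)x³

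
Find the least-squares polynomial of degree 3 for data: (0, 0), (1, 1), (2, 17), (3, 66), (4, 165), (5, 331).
5/126 + (-839/756)x + (-59/63)x² + (311/108)x³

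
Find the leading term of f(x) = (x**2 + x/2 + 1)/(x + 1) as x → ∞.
x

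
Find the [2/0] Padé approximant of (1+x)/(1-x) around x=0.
2*x**2 + 2*x + 1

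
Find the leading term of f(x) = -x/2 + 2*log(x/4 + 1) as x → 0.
-x**2/16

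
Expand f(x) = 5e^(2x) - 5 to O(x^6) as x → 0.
10*x + 10*x**2 + 20*x**3/3 + 10*x**4/3 + 4*x**5/3 + O(x**6)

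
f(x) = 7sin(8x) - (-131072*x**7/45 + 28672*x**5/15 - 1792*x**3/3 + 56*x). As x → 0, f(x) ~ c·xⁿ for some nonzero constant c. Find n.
9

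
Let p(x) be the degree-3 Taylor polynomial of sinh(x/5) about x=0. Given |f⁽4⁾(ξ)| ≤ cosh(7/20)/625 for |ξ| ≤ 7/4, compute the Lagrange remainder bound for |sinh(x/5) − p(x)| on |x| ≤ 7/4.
2401*cosh(7/20)/3840000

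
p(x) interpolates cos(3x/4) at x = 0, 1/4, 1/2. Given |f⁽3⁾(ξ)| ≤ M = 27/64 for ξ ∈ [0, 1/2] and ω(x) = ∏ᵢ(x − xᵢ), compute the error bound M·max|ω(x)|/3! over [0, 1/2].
sqrt(3)/4096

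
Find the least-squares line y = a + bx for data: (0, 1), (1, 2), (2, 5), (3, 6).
a = 4/5, b = 9/5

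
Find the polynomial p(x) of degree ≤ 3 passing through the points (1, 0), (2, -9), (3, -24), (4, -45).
3 - 3*x**2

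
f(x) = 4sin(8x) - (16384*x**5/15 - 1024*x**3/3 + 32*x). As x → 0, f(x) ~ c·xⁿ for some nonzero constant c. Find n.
7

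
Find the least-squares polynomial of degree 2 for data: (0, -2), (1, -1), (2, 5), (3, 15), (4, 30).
-71/35 + (-8/7)x + (16/7)x²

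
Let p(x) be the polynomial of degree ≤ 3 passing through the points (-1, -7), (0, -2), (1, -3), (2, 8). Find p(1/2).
-23/8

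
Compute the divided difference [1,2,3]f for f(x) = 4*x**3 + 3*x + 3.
24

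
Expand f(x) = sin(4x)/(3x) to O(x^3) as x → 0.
4/3 - 32*x**2/9 + O(x**3)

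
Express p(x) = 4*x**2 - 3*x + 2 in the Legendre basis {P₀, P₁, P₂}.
(10/3)P₀ + (-3)P₁ + (8/3)P₂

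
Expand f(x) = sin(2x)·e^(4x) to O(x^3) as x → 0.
2*x + 8*x**2 + O(x**3)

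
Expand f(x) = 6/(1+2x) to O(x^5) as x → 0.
6 - 12*x + 24*x**2 - 48*x**3 + 96*x**4 + O(x**5)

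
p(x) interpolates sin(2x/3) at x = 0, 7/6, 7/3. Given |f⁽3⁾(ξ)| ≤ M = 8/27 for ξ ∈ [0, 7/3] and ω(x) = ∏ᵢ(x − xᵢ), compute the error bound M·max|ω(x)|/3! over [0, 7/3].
343*sqrt(3)/19683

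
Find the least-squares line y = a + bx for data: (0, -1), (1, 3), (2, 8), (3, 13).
a = -13/10, b = 47/10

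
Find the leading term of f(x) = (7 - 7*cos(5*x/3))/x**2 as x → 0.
175/18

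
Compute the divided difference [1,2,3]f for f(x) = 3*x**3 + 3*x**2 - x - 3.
21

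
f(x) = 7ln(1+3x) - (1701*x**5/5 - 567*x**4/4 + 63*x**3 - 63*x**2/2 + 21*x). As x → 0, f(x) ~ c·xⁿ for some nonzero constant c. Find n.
6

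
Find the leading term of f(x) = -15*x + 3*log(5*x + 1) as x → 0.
-75*x**2/2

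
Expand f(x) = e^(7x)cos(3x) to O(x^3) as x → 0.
1 + 7*x + 20*x**2 + O(x**3)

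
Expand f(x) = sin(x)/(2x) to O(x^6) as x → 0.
1/2 - x**2/12 + x**4/240 + O(x**6)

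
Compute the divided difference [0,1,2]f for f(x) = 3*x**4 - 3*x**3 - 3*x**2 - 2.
9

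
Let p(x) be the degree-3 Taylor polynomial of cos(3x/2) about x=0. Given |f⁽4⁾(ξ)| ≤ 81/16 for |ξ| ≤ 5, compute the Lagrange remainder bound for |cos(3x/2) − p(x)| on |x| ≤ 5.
16875/128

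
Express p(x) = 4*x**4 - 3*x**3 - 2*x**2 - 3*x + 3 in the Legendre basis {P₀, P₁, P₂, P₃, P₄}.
(47/15)P₀ + (-24/5)P₁ + (20/21)P₂ + (-6/5)P₃ + (32/35)P₄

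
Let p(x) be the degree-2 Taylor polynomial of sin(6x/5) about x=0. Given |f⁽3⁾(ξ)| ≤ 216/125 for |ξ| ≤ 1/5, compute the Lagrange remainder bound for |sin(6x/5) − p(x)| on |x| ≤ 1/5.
36/15625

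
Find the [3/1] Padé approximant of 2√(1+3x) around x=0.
(-27*x**3/32 + 27*x**2/8 + 27*x/4 + 2)/(15*x/8 + 1)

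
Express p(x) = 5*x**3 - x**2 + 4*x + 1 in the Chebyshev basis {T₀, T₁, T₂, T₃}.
(1/2)T₀ + (31/4)T₁ + (-1/2)T₂ + (5/4)T₃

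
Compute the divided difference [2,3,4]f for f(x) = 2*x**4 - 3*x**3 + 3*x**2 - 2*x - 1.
86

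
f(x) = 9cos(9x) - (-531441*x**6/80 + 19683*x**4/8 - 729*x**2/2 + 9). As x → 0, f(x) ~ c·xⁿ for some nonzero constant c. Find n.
8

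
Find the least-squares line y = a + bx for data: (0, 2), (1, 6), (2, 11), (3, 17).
a = 3/2, b = 5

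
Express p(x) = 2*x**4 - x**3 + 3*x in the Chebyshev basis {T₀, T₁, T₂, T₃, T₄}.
(3/4)T₀ + (9/4)T₁ + T₂ + (-1/4)T₃ + (1/4)T₄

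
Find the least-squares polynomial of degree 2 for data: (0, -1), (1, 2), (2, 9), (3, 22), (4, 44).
-18/35 + (-11/7)x + (22/7)x²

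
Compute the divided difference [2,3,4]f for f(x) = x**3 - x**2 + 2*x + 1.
8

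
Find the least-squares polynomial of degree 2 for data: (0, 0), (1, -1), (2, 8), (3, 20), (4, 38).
-19/35 + (-141/70)x + (41/14)x²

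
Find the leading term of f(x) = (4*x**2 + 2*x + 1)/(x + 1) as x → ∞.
4*x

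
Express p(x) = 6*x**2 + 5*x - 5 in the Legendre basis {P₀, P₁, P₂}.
(-3)P₀ + (5)P₁ + (4)P₂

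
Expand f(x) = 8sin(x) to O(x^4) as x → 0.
8*x - 4*x**3/3 + O(x**4)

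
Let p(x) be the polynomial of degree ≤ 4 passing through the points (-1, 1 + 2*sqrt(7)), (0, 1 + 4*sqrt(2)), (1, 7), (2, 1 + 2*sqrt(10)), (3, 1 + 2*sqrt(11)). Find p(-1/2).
-73/32 - 5*sqrt(11)/64 + 7*sqrt(10)/16 + 35*sqrt(7)/64 + 35*sqrt(2)/8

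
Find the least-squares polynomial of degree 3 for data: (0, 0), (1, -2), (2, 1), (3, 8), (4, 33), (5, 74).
-11/126 + (-739/756)x + (-167/126)x² + (97/108)x³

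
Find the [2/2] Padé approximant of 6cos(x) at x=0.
(6 - 5*x**2/2)/(x**2/12 + 1)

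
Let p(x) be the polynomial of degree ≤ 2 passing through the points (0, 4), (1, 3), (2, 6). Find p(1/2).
3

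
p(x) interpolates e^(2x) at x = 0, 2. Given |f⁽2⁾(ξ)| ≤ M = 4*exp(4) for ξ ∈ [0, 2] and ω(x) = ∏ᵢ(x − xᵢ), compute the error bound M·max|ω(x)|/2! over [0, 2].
2*exp(4)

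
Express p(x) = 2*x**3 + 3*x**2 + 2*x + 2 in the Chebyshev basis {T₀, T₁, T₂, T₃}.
(7/2)T₀ + (7/2)T₁ + (3/2)T₂ + (1/2)T₃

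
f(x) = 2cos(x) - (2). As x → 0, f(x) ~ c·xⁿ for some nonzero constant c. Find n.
2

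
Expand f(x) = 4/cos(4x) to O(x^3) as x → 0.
4 + 32*x**2 + O(x**3)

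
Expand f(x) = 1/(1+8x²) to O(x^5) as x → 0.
1 - 8*x**2 + 64*x**4 + O(x**5)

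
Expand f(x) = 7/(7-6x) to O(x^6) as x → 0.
1 + 6*x/7 + 36*x**2/49 + 216*x**3/343 + 1296*x**4/2401 + 7776*x**5/16807 + O(x**6)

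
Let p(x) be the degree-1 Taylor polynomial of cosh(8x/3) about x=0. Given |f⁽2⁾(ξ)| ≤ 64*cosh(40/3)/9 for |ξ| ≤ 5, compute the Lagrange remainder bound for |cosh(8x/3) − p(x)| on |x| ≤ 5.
800*cosh(40/3)/9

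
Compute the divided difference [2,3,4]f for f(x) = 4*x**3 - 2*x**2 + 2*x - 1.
34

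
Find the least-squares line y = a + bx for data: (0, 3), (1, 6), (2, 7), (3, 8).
a = 18/5, b = 8/5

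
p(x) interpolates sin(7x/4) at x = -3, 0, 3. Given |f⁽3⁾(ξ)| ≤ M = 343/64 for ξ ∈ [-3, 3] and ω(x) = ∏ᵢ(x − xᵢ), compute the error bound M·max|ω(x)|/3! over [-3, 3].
343*sqrt(3)/64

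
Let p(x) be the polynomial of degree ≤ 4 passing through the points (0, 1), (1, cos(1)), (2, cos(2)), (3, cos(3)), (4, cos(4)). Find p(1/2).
7*cos(3)/32 - 5*cos(4)/128 - 35*cos(2)/64 + 35/128 + 35*cos(1)/32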